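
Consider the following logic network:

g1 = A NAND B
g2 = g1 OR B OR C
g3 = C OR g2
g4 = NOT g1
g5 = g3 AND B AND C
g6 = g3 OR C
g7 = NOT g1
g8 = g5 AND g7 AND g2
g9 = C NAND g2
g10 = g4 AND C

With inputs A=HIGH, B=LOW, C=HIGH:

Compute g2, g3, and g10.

g1 = A NAND B = HIGH NAND LOW = HIGH
g2 = g1 OR B OR C = HIGH OR LOW OR HIGH = HIGH
g3 = C OR g2 = HIGH OR HIGH = HIGH
g4 = NOT g1 = NOT HIGH = LOW
g10 = g4 AND C = LOW AND HIGH = LOW

g2 = HIGH  g3 = HIGH  g10 = LOW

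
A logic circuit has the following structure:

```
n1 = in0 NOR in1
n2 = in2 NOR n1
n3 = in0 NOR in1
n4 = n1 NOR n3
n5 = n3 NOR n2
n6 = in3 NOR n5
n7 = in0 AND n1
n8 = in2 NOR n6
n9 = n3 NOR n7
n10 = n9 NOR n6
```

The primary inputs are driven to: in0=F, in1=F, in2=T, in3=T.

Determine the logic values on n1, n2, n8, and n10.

n1 = T, n2 = F, n8 = F, n10 = T

n1 = in0 NOR in1 = F NOR F = T
n2 = in2 NOR n1 = T NOR T = F
n3 = in0 NOR in1 = F NOR F = T
n5 = n3 NOR n2 = T NOR F = F
n6 = in3 NOR n5 = T NOR F = F
n7 = in0 AND n1 = F AND T = F
n8 = in2 NOR n6 = T NOR F = F
n9 = n3 NOR n7 = T NOR F = F
n10 = n9 NOR n6 = F NOR F = T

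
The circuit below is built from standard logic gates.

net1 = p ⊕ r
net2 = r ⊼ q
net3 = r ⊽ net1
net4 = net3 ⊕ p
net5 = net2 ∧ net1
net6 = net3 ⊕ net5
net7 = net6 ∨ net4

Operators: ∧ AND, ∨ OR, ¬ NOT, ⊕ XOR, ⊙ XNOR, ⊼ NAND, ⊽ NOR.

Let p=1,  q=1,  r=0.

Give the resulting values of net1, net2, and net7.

net1 = p XOR r = 1 XOR 0 = 1
net2 = r NAND q = 0 NAND 1 = 1
net3 = r NOR net1 = 0 NOR 1 = 0
net4 = net3 XOR p = 0 XOR 1 = 1
net5 = net2 AND net1 = 1 AND 1 = 1
net6 = net3 XOR net5 = 0 XOR 1 = 1
net7 = net6 OR net4 = 1 OR 1 = 1

net1 = 1; net2 = 1; net7 = 1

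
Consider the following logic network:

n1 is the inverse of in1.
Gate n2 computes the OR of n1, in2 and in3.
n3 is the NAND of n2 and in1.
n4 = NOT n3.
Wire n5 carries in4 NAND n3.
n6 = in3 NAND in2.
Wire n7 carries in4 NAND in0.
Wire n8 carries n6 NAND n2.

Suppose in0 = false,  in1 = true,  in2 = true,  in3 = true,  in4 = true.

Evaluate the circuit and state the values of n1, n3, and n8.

n1 = false, n3 = false, n8 = true

n1 = NOT in1 = NOT true = false
n2 = n1 OR in2 OR in3 = false OR true OR true = true
n3 = n2 NAND in1 = true NAND true = false
n6 = in3 NAND in2 = true NAND true = false
n8 = n6 NAND n2 = false NAND true = true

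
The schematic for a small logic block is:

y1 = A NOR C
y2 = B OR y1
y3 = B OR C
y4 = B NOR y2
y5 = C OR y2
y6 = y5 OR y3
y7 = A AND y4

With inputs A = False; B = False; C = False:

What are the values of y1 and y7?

y1 = True, y7 = False

y1 = A NOR C = False NOR False = True
y2 = B OR y1 = False OR True = True
y4 = B NOR y2 = False NOR True = False
y7 = A AND y4 = False AND False = False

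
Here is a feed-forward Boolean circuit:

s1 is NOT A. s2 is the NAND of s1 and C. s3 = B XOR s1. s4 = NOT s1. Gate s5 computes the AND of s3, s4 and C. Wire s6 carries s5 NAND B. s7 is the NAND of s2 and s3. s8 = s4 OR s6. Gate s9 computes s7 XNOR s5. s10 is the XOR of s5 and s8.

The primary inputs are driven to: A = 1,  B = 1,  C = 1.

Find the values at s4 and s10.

s4 = 1, s10 = 0

s1 = NOT A = NOT 1 = 0
s3 = B XOR s1 = 1 XOR 0 = 1
s4 = NOT s1 = NOT 0 = 1
s5 = s3 AND s4 AND C = 1 AND 1 AND 1 = 1
s6 = s5 NAND B = 1 NAND 1 = 0
s8 = s4 OR s6 = 1 OR 0 = 1
s10 = s5 XOR s8 = 1 XOR 1 = 0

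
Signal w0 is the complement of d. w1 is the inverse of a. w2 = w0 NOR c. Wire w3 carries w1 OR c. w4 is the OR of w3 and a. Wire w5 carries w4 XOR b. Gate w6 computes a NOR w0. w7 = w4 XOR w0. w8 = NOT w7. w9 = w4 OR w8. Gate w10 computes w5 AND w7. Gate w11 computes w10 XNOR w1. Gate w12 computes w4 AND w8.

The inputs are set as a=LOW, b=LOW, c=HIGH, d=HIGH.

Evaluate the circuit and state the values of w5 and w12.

w0 = NOT d = NOT HIGH = LOW
w1 = NOT a = NOT LOW = HIGH
w3 = w1 OR c = HIGH OR HIGH = HIGH
w4 = w3 OR a = HIGH OR LOW = HIGH
w5 = w4 XOR b = HIGH XOR LOW = HIGH
w7 = w4 XOR w0 = HIGH XOR LOW = HIGH
w8 = NOT w7 = NOT HIGH = LOW
w12 = w4 AND w8 = HIGH AND LOW = LOW

w5 = HIGH, w12 = LOW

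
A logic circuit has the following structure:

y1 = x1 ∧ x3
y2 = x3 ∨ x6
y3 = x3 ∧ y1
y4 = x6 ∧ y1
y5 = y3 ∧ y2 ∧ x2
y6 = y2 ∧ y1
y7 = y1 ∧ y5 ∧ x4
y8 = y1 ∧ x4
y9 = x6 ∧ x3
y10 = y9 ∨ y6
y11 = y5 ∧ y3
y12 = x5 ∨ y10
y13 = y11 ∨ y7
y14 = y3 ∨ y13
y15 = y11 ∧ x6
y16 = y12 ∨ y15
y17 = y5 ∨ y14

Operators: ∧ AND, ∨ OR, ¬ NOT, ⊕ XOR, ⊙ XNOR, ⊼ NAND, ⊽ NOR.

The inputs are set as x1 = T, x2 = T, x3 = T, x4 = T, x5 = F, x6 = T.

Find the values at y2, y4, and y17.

y2 = T, y4 = T, y17 = T

y1 = x1 AND x3 = T AND T = T
y2 = x3 OR x6 = T OR T = T
y3 = x3 AND y1 = T AND T = T
y4 = x6 AND y1 = T AND T = T
y5 = y3 AND y2 AND x2 = T AND T AND T = T
y7 = y1 AND y5 AND x4 = T AND T AND T = T
y11 = y5 AND y3 = T AND T = T
y13 = y11 OR y7 = T OR T = T
y14 = y3 OR y13 = T OR T = T
y17 = y5 OR y14 = T OR T = T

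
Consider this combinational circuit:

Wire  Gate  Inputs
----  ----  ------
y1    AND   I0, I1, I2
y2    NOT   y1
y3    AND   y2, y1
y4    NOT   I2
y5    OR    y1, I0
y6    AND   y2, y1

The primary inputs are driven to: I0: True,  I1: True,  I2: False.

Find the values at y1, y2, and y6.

y1 = False  y2 = True  y6 = False

y1 = I0 AND I1 AND I2 = True AND True AND False = False
y2 = NOT y1 = NOT False = True
y6 = y2 AND y1 = True AND False = False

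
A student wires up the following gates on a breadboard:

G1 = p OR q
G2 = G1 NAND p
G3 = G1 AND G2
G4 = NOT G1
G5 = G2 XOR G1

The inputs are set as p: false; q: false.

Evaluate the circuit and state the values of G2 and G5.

G1 = p OR q = false OR false = false
G2 = G1 NAND p = false NAND false = true
G5 = G2 XOR G1 = true XOR false = true

G2 = true, G5 = true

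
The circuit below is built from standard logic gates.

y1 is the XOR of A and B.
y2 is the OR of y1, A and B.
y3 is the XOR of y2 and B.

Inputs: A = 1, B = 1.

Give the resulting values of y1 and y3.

y1 = 0  y3 = 0

y1 = A XOR B = 1 XOR 1 = 0
y2 = y1 OR A OR B = 0 OR 1 OR 1 = 1
y3 = y2 XOR B = 1 XOR 1 = 0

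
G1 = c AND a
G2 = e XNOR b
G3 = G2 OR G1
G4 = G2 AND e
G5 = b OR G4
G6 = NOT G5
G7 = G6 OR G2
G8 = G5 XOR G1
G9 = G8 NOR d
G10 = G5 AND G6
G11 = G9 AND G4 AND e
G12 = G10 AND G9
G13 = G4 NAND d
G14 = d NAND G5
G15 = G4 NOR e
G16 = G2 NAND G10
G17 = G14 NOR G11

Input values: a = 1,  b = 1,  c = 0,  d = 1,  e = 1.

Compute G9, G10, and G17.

G9 = 0  G10 = 0  G17 = 1

G1 = c AND a = 0 AND 1 = 0
G2 = e XNOR b = 1 XNOR 1 = 1
G4 = G2 AND e = 1 AND 1 = 1
G5 = b OR G4 = 1 OR 1 = 1
G6 = NOT G5 = NOT 1 = 0
G8 = G5 XOR G1 = 1 XOR 0 = 1
G9 = G8 NOR d = 1 NOR 1 = 0
G10 = G5 AND G6 = 1 AND 0 = 0
G11 = G9 AND G4 AND e = 0 AND 1 AND 1 = 0
G14 = d NAND G5 = 1 NAND 1 = 0
G17 = G14 NOR G11 = 0 NOR 0 = 1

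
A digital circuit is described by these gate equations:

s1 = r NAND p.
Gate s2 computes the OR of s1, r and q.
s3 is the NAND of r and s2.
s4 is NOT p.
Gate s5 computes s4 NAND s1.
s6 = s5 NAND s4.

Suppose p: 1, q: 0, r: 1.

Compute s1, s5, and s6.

s1 = 0; s5 = 1; s6 = 1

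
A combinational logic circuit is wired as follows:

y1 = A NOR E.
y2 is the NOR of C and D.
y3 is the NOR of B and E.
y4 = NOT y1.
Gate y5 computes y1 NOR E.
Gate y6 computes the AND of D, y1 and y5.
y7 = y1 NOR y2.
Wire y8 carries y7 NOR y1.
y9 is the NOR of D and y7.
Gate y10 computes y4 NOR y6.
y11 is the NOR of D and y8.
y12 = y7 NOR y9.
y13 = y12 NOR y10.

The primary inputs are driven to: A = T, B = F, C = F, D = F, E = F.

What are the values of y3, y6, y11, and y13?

y1 = A NOR E = T NOR F = F
y2 = C NOR D = F NOR F = T
y3 = B NOR E = F NOR F = T
y4 = NOT y1 = NOT F = T
y5 = y1 NOR E = F NOR F = T
y6 = D AND y1 AND y5 = F AND F AND T = F
y7 = y1 NOR y2 = F NOR T = F
y8 = y7 NOR y1 = F NOR F = T
y9 = D NOR y7 = F NOR F = T
y10 = y4 NOR y6 = T NOR F = F
y11 = D NOR y8 = F NOR T = F
y12 = y7 NOR y9 = F NOR T = F
y13 = y12 NOR y10 = F NOR F = T

y3 = T, y6 = F, y11 = F, y13 = T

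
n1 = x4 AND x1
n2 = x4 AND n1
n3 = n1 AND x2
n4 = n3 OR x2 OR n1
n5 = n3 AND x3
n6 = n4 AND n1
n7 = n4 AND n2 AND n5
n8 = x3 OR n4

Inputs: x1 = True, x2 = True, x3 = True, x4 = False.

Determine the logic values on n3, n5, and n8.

n3 = False  n5 = False  n8 = True

n1 = x4 AND x1 = False AND True = False
n3 = n1 AND x2 = False AND True = False
n4 = n3 OR x2 OR n1 = False OR True OR False = True
n5 = n3 AND x3 = False AND True = False
n8 = x3 OR n4 = True OR True = True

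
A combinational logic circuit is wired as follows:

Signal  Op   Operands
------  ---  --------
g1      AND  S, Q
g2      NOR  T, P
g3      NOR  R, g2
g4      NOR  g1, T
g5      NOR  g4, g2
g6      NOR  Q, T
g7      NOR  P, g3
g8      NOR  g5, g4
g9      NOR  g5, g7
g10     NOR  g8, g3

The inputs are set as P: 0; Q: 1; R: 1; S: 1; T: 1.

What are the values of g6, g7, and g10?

g6 = 0, g7 = 1, g10 = 1

g1 = S AND Q = 1 AND 1 = 1
g2 = T NOR P = 1 NOR 0 = 0
g3 = R NOR g2 = 1 NOR 0 = 0
g4 = g1 NOR T = 1 NOR 1 = 0
g5 = g4 NOR g2 = 0 NOR 0 = 1
g6 = Q NOR T = 1 NOR 1 = 0
g7 = P NOR g3 = 0 NOR 0 = 1
g8 = g5 NOR g4 = 1 NOR 0 = 0
g10 = g8 NOR g3 = 0 NOR 0 = 1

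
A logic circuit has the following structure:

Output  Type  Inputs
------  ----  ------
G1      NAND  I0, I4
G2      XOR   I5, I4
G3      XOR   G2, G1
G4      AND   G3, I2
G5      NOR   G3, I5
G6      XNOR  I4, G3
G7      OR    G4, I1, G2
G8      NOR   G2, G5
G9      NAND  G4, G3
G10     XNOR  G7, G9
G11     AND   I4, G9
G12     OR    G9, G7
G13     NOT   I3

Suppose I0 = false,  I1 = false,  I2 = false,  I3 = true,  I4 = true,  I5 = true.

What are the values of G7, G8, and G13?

G1 = I0 NAND I4 = false NAND true = true
G2 = I5 XOR I4 = true XOR true = false
G3 = G2 XOR G1 = false XOR true = true
G4 = G3 AND I2 = true AND false = false
G5 = G3 NOR I5 = true NOR true = false
G7 = G4 OR I1 OR G2 = false OR false OR false = false
G8 = G2 NOR G5 = false NOR false = true
G13 = NOT I3 = NOT true = false

G7 = false, G8 = true, G13 = false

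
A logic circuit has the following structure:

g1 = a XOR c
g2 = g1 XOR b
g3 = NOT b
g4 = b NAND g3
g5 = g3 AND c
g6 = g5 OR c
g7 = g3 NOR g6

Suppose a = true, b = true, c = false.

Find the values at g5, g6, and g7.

g3 = NOT b = NOT true = false
g5 = g3 AND c = false AND false = false
g6 = g5 OR c = false OR false = false
g7 = g3 NOR g6 = false NOR false = true

g5 = false, g6 = false, g7 = true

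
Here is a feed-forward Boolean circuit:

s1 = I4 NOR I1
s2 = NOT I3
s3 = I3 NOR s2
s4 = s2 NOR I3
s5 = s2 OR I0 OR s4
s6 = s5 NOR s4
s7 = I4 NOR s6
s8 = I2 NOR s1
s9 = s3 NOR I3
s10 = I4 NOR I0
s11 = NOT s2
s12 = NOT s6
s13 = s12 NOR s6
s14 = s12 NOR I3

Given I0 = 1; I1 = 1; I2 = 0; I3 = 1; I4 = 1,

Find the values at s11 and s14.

s11 = 1  s14 = 0

s2 = NOT I3 = NOT 1 = 0
s4 = s2 NOR I3 = 0 NOR 1 = 0
s5 = s2 OR I0 OR s4 = 0 OR 1 OR 0 = 1
s6 = s5 NOR s4 = 1 NOR 0 = 0
s11 = NOT s2 = NOT 0 = 1
s12 = NOT s6 = NOT 0 = 1
s14 = s12 NOR I3 = 1 NOR 1 = 0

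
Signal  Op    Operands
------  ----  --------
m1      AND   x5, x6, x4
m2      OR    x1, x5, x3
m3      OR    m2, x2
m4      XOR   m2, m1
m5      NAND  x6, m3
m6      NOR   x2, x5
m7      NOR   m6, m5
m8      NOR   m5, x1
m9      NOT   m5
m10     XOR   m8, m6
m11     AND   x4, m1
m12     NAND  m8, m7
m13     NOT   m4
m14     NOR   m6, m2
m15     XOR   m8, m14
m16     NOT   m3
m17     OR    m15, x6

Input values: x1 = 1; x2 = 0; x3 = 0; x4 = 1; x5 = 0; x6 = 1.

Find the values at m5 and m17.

m5 = 0, m17 = 1

m2 = x1 OR x5 OR x3 = 1 OR 0 OR 0 = 1
m3 = m2 OR x2 = 1 OR 0 = 1
m5 = x6 NAND m3 = 1 NAND 1 = 0
m6 = x2 NOR x5 = 0 NOR 0 = 1
m8 = m5 NOR x1 = 0 NOR 1 = 0
m14 = m6 NOR m2 = 1 NOR 1 = 0
m15 = m8 XOR m14 = 0 XOR 0 = 0
m17 = m15 OR x6 = 0 OR 1 = 1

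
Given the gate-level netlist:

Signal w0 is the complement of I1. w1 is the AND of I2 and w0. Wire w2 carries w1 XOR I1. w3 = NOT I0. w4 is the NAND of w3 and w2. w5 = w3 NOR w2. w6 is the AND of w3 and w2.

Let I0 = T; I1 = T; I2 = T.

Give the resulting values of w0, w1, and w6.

w0 = NOT I1 = NOT T = F
w1 = I2 AND w0 = T AND F = F
w2 = w1 XOR I1 = F XOR T = T
w3 = NOT I0 = NOT T = F
w6 = w3 AND w2 = F AND T = F

w0 = F  w1 = F  w6 = F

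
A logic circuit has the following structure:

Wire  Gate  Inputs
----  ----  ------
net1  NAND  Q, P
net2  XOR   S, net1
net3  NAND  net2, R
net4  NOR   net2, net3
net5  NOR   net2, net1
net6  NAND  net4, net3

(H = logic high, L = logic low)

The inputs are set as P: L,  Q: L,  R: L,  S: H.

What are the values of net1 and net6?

net1 = H, net6 = H

net1 = Q NAND P = L NAND L = H
net2 = S XOR net1 = H XOR H = L
net3 = net2 NAND R = L NAND L = H
net4 = net2 NOR net3 = L NOR H = L
net6 = net4 NAND net3 = L NAND H = H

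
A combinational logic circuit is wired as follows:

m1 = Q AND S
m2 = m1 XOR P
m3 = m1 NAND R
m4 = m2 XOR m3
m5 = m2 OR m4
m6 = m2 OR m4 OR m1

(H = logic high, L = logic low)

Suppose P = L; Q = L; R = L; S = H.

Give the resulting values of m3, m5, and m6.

m1 = Q AND S = L AND H = L
m2 = m1 XOR P = L XOR L = L
m3 = m1 NAND R = L NAND L = H
m4 = m2 XOR m3 = L XOR H = H
m5 = m2 OR m4 = L OR H = H
m6 = m2 OR m4 OR m1 = L OR H OR L = H

m3 = H  m5 = H  m6 = H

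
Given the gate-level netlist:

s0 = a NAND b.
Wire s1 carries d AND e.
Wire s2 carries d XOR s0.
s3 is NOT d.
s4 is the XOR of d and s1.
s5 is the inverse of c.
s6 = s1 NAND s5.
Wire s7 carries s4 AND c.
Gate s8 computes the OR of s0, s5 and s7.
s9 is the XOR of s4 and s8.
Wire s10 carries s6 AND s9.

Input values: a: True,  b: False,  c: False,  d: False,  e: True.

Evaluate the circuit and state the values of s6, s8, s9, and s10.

s6 = True, s8 = True, s9 = True, s10 = True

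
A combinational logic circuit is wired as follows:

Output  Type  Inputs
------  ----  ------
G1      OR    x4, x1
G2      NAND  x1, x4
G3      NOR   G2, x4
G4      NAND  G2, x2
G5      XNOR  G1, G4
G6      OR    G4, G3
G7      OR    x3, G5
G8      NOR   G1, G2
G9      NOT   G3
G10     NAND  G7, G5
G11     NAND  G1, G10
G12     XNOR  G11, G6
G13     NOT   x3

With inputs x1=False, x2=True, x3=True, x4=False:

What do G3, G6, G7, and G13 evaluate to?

G1 = x4 OR x1 = False OR False = False
G2 = x1 NAND x4 = False NAND False = True
G3 = G2 NOR x4 = True NOR False = False
G4 = G2 NAND x2 = True NAND True = False
G5 = G1 XNOR G4 = False XNOR False = True
G6 = G4 OR G3 = False OR False = False
G7 = x3 OR G5 = True OR True = True
G13 = NOT x3 = NOT True = False

G3 = False; G6 = False; G7 = True; G13 = False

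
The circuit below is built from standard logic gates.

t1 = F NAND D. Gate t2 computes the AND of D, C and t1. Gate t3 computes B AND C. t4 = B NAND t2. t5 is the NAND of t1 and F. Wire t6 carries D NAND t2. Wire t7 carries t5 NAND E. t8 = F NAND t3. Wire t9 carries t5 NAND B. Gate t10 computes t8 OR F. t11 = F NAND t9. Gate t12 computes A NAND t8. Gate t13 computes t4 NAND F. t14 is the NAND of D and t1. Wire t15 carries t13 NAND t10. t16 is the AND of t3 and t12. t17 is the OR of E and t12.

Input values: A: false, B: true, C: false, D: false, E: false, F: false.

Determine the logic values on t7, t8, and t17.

t7 = true, t8 = true, t17 = true

t1 = F NAND D = false NAND false = true
t3 = B AND C = true AND false = false
t5 = t1 NAND F = true NAND false = true
t7 = t5 NAND E = true NAND false = true
t8 = F NAND t3 = false NAND false = true
t12 = A NAND t8 = false NAND true = true
t17 = E OR t12 = false OR true = true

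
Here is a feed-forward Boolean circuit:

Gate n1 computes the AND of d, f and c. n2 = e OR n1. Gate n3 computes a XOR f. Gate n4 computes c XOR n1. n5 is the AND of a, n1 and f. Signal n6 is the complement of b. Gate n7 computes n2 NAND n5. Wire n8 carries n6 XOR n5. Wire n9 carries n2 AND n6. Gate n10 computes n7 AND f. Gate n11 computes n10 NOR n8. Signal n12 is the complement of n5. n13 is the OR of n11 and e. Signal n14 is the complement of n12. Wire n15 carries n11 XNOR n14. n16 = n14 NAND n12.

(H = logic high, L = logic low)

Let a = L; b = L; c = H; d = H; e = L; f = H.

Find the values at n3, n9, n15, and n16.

n3 = H, n9 = H, n15 = H, n16 = H

n1 = d AND f AND c = H AND H AND H = H
n2 = e OR n1 = L OR H = H
n3 = a XOR f = L XOR H = H
n5 = a AND n1 AND f = L AND H AND H = L
n6 = NOT b = NOT L = H
n7 = n2 NAND n5 = H NAND L = H
n8 = n6 XOR n5 = H XOR L = H
n9 = n2 AND n6 = H AND H = H
n10 = n7 AND f = H AND H = H
n11 = n10 NOR n8 = H NOR H = L
n12 = NOT n5 = NOT L = H
n14 = NOT n12 = NOT H = L
n15 = n11 XNOR n14 = L XNOR L = H
n16 = n14 NAND n12 = L NAND H = H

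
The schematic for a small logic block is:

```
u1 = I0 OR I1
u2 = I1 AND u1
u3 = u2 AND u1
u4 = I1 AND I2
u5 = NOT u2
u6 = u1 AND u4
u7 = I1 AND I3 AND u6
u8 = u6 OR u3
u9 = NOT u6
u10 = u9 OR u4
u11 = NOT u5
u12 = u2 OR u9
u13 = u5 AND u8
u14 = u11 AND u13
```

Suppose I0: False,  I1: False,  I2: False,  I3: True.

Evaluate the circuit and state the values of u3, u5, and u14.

u3 = False, u5 = True, u14 = False

u1 = I0 OR I1 = False OR False = False
u2 = I1 AND u1 = False AND False = False
u3 = u2 AND u1 = False AND False = False
u4 = I1 AND I2 = False AND False = False
u5 = NOT u2 = NOT False = True
u6 = u1 AND u4 = False AND False = False
u8 = u6 OR u3 = False OR False = False
u11 = NOT u5 = NOT True = False
u13 = u5 AND u8 = True AND False = False
u14 = u11 AND u13 = False AND False = False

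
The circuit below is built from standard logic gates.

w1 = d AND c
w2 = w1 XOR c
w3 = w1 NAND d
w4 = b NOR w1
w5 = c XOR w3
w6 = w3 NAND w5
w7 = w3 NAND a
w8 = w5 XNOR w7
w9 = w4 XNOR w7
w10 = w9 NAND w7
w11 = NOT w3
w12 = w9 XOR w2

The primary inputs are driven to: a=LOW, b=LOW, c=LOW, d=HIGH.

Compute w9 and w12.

w9 = HIGH  w12 = HIGH

w1 = d AND c = HIGH AND LOW = LOW
w2 = w1 XOR c = LOW XOR LOW = LOW
w3 = w1 NAND d = LOW NAND HIGH = HIGH
w4 = b NOR w1 = LOW NOR LOW = HIGH
w7 = w3 NAND a = HIGH NAND LOW = HIGH
w9 = w4 XNOR w7 = HIGH XNOR HIGH = HIGH
w12 = w9 XOR w2 = HIGH XOR LOW = HIGH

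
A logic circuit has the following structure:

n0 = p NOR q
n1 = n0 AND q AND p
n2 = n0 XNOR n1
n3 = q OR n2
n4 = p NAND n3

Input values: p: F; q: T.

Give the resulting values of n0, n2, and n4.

n0 = p NOR q = F NOR T = F
n1 = n0 AND q AND p = F AND T AND F = F
n2 = n0 XNOR n1 = F XNOR F = T
n3 = q OR n2 = T OR T = T
n4 = p NAND n3 = F NAND T = T

n0 = F, n2 = T, n4 = T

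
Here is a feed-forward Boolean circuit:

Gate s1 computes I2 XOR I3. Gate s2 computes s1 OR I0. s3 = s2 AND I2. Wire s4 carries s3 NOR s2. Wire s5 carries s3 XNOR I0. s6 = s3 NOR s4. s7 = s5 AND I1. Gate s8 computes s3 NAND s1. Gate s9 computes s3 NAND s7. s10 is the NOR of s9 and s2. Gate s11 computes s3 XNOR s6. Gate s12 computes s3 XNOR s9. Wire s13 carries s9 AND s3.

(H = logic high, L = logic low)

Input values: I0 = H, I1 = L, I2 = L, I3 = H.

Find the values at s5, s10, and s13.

s1 = I2 XOR I3 = L XOR H = H
s2 = s1 OR I0 = H OR H = H
s3 = s2 AND I2 = H AND L = L
s5 = s3 XNOR I0 = L XNOR H = L
s7 = s5 AND I1 = L AND L = L
s9 = s3 NAND s7 = L NAND L = H
s10 = s9 NOR s2 = H NOR H = L
s13 = s9 AND s3 = H AND L = L

s5 = L; s10 = L; s13 = L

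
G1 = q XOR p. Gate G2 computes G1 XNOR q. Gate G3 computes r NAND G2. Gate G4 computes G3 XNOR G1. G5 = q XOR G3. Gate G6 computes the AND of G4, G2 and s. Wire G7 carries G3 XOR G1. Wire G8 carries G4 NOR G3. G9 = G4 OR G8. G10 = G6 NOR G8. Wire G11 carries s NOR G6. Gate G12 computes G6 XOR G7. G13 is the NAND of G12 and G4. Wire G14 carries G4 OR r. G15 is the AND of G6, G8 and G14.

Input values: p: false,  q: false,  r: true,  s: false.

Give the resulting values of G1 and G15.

G1 = q XOR p = false XOR false = false
G2 = G1 XNOR q = false XNOR false = true
G3 = r NAND G2 = true NAND true = false
G4 = G3 XNOR G1 = false XNOR false = true
G6 = G4 AND G2 AND s = true AND true AND false = false
G8 = G4 NOR G3 = true NOR false = false
G14 = G4 OR r = true OR true = true
G15 = G6 AND G8 AND G14 = false AND false AND true = false

G1 = false  G15 = false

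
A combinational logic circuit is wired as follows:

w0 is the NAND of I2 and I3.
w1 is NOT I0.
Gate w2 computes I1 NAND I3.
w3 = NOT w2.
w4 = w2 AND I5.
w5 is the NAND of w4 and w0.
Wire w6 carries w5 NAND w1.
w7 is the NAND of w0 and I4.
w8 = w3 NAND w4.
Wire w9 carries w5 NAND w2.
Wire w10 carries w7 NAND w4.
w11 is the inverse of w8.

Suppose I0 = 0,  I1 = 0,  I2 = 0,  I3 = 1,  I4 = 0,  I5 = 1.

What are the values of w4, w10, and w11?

w4 = 1, w10 = 0, w11 = 0

w0 = I2 NAND I3 = 0 NAND 1 = 1
w2 = I1 NAND I3 = 0 NAND 1 = 1
w3 = NOT w2 = NOT 1 = 0
w4 = w2 AND I5 = 1 AND 1 = 1
w7 = w0 NAND I4 = 1 NAND 0 = 1
w8 = w3 NAND w4 = 0 NAND 1 = 1
w10 = w7 NAND w4 = 1 NAND 1 = 0
w11 = NOT w8 = NOT 1 = 0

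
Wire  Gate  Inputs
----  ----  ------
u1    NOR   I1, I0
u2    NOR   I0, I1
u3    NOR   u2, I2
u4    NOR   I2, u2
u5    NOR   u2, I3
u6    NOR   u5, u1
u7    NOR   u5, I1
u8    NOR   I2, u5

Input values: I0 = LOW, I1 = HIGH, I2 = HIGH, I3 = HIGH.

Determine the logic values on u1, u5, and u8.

u1 = LOW, u5 = LOW, u8 = LOW

u1 = I1 NOR I0 = HIGH NOR LOW = LOW
u2 = I0 NOR I1 = LOW NOR HIGH = LOW
u5 = u2 NOR I3 = LOW NOR HIGH = LOW
u8 = I2 NOR u5 = HIGH NOR LOW = LOW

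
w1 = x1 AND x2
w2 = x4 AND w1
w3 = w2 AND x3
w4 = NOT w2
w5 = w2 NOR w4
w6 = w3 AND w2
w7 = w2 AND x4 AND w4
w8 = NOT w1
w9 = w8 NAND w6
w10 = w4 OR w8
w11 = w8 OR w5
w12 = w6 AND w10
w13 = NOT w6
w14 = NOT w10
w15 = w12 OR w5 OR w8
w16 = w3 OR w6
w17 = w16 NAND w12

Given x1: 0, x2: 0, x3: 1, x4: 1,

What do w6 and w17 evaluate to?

w1 = x1 AND x2 = 0 AND 0 = 0
w2 = x4 AND w1 = 1 AND 0 = 0
w3 = w2 AND x3 = 0 AND 1 = 0
w4 = NOT w2 = NOT 0 = 1
w6 = w3 AND w2 = 0 AND 0 = 0
w8 = NOT w1 = NOT 0 = 1
w10 = w4 OR w8 = 1 OR 1 = 1
w12 = w6 AND w10 = 0 AND 1 = 0
w16 = w3 OR w6 = 0 OR 0 = 0
w17 = w16 NAND w12 = 0 NAND 0 = 1

w6 = 0, w17 = 1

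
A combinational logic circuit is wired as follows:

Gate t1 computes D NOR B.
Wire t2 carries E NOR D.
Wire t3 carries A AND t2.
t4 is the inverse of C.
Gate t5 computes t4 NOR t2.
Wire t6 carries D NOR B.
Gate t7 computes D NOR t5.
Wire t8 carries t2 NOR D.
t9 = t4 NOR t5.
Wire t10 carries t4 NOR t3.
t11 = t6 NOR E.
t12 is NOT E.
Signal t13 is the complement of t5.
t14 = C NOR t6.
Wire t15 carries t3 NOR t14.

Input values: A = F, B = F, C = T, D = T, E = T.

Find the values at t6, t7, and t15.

t6 = F, t7 = F, t15 = T

t2 = E NOR D = T NOR T = F
t3 = A AND t2 = F AND F = F
t4 = NOT C = NOT T = F
t5 = t4 NOR t2 = F NOR F = T
t6 = D NOR B = T NOR F = F
t7 = D NOR t5 = T NOR T = F
t14 = C NOR t6 = T NOR F = F
t15 = t3 NOR t14 = F NOR F = T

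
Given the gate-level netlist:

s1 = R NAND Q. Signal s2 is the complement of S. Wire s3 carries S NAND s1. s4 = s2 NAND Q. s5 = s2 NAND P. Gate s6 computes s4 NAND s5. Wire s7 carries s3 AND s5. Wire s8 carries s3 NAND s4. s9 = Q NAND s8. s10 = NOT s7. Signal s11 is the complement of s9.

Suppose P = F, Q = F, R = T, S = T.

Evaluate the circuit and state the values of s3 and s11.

s3 = F, s11 = F

s1 = R NAND Q = T NAND F = T
s2 = NOT S = NOT T = F
s3 = S NAND s1 = T NAND T = F
s4 = s2 NAND Q = F NAND F = T
s8 = s3 NAND s4 = F NAND T = T
s9 = Q NAND s8 = F NAND T = T
s11 = NOT s9 = NOT T = F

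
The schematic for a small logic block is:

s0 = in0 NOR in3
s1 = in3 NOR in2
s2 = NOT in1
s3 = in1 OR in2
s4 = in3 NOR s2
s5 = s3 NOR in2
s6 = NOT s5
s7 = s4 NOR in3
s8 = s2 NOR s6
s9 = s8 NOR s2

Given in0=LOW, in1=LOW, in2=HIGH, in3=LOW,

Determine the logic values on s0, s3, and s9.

s0 = in0 NOR in3 = LOW NOR LOW = HIGH
s2 = NOT in1 = NOT LOW = HIGH
s3 = in1 OR in2 = LOW OR HIGH = HIGH
s5 = s3 NOR in2 = HIGH NOR HIGH = LOW
s6 = NOT s5 = NOT LOW = HIGH
s8 = s2 NOR s6 = HIGH NOR HIGH = LOW
s9 = s8 NOR s2 = LOW NOR HIGH = LOW

s0 = HIGH, s3 = HIGH, s9 = LOW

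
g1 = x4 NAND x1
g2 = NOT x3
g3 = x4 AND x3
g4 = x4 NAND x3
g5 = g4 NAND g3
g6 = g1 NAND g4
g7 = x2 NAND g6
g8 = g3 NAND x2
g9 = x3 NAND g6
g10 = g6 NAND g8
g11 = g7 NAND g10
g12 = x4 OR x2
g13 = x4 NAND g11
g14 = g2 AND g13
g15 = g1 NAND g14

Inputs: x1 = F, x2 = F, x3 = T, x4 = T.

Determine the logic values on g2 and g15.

g2 = F, g15 = T

g1 = x4 NAND x1 = T NAND F = T
g2 = NOT x3 = NOT T = F
g3 = x4 AND x3 = T AND T = T
g4 = x4 NAND x3 = T NAND T = F
g6 = g1 NAND g4 = T NAND F = T
g7 = x2 NAND g6 = F NAND T = T
g8 = g3 NAND x2 = T NAND F = T
g10 = g6 NAND g8 = T NAND T = F
g11 = g7 NAND g10 = T NAND F = T
g13 = x4 NAND g11 = T NAND T = F
g14 = g2 AND g13 = F AND F = F
g15 = g1 NAND g14 = T NAND F = T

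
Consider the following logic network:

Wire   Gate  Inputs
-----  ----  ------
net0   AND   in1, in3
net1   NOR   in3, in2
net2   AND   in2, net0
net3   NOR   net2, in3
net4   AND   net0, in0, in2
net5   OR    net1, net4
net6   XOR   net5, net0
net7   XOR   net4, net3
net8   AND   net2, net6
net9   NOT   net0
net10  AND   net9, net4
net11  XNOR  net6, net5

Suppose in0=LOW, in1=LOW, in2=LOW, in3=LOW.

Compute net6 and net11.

net6 = HIGH, net11 = HIGH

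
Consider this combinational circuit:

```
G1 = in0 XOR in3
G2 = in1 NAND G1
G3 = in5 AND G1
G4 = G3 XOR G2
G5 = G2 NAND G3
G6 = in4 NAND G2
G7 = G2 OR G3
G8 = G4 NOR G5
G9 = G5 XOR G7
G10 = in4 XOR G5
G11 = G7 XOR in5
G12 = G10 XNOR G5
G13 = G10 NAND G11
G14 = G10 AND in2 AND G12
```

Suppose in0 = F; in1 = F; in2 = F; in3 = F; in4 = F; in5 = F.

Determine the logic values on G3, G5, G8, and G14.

G1 = in0 XOR in3 = F XOR F = F
G2 = in1 NAND G1 = F NAND F = T
G3 = in5 AND G1 = F AND F = F
G4 = G3 XOR G2 = F XOR T = T
G5 = G2 NAND G3 = T NAND F = T
G8 = G4 NOR G5 = T NOR T = F
G10 = in4 XOR G5 = F XOR T = T
G12 = G10 XNOR G5 = T XNOR T = T
G14 = G10 AND in2 AND G12 = T AND F AND T = F

G3 = F, G5 = T, G8 = F, G14 = F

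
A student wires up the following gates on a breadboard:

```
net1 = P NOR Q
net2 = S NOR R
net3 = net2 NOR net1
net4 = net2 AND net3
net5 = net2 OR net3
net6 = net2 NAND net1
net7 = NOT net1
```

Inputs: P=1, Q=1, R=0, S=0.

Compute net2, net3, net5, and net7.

net1 = P NOR Q = 1 NOR 1 = 0
net2 = S NOR R = 0 NOR 0 = 1
net3 = net2 NOR net1 = 1 NOR 0 = 0
net5 = net2 OR net3 = 1 OR 0 = 1
net7 = NOT net1 = NOT 0 = 1

net2 = 1, net3 = 0, net5 = 1, net7 = 1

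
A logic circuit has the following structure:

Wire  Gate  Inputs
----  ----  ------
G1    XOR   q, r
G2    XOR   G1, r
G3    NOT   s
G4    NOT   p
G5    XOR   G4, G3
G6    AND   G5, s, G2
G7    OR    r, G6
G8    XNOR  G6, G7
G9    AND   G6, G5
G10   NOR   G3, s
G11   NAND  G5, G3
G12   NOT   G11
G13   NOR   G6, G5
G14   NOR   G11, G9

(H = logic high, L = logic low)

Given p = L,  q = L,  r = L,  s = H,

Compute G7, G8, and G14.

G7 = L, G8 = H, G14 = L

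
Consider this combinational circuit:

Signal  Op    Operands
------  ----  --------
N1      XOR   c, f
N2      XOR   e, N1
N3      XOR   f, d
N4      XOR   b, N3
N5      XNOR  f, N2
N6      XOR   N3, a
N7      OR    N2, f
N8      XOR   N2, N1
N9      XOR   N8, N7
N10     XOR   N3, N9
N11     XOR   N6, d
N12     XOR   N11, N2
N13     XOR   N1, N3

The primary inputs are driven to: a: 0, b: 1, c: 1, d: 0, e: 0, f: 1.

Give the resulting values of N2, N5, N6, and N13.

N1 = c XOR f = 1 XOR 1 = 0
N2 = e XOR N1 = 0 XOR 0 = 0
N3 = f XOR d = 1 XOR 0 = 1
N5 = f XNOR N2 = 1 XNOR 0 = 0
N6 = N3 XOR a = 1 XOR 0 = 1
N13 = N1 XOR N3 = 0 XOR 1 = 1

N2 = 0, N5 = 0, N6 = 1, N13 = 1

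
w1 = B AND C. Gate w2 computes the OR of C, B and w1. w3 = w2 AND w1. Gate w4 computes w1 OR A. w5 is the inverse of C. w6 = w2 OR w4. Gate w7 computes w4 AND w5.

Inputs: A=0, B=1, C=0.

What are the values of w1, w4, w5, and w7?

w1 = B AND C = 1 AND 0 = 0
w4 = w1 OR A = 0 OR 0 = 0
w5 = NOT C = NOT 0 = 1
w7 = w4 AND w5 = 0 AND 1 = 0

w1 = 0, w4 = 0, w5 = 1, w7 = 0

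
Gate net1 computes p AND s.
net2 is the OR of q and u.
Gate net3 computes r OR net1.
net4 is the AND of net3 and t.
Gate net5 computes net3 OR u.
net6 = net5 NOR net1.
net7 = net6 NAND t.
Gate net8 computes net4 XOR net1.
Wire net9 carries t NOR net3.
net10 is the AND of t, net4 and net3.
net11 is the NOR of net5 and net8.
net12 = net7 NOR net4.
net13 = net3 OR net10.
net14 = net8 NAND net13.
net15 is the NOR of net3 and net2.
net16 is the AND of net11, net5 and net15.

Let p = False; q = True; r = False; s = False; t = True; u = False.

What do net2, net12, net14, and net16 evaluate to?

net2 = True, net12 = True, net14 = True, net16 = False

net1 = p AND s = False AND False = False
net2 = q OR u = True OR False = True
net3 = r OR net1 = False OR False = False
net4 = net3 AND t = False AND True = False
net5 = net3 OR u = False OR False = False
net6 = net5 NOR net1 = False NOR False = True
net7 = net6 NAND t = True NAND True = False
net8 = net4 XOR net1 = False XOR False = False
net10 = t AND net4 AND net3 = True AND False AND False = False
net11 = net5 NOR net8 = False NOR False = True
net12 = net7 NOR net4 = False NOR False = True
net13 = net3 OR net10 = False OR False = False
net14 = net8 NAND net13 = False NAND False = True
net15 = net3 NOR net2 = False NOR True = False
net16 = net11 AND net5 AND net15 = True AND False AND False = False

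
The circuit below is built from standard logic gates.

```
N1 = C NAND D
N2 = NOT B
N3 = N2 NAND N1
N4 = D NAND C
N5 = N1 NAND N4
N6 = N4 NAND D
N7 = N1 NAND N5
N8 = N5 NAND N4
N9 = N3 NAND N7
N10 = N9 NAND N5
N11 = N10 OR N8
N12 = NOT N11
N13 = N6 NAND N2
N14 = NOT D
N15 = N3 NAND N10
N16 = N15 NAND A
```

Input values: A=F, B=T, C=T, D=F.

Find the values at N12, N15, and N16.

N1 = C NAND D = T NAND F = T
N2 = NOT B = NOT T = F
N3 = N2 NAND N1 = F NAND T = T
N4 = D NAND C = F NAND T = T
N5 = N1 NAND N4 = T NAND T = F
N7 = N1 NAND N5 = T NAND F = T
N8 = N5 NAND N4 = F NAND T = T
N9 = N3 NAND N7 = T NAND T = F
N10 = N9 NAND N5 = F NAND F = T
N11 = N10 OR N8 = T OR T = T
N12 = NOT N11 = NOT T = F
N15 = N3 NAND N10 = T NAND T = F
N16 = N15 NAND A = F NAND F = T

N12 = F; N15 = F; N16 = T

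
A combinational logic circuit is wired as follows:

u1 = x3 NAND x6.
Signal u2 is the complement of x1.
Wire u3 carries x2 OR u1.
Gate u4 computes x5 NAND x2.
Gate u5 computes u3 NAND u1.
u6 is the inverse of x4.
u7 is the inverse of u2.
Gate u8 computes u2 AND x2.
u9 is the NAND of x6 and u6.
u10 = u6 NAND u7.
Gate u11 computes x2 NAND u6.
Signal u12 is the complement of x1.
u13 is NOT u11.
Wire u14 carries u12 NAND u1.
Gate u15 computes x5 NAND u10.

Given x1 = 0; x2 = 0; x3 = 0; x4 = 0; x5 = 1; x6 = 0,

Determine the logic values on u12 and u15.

u2 = NOT x1 = NOT 0 = 1
u6 = NOT x4 = NOT 0 = 1
u7 = NOT u2 = NOT 1 = 0
u10 = u6 NAND u7 = 1 NAND 0 = 1
u12 = NOT x1 = NOT 0 = 1
u15 = x5 NAND u10 = 1 NAND 1 = 0

u12 = 1  u15 = 0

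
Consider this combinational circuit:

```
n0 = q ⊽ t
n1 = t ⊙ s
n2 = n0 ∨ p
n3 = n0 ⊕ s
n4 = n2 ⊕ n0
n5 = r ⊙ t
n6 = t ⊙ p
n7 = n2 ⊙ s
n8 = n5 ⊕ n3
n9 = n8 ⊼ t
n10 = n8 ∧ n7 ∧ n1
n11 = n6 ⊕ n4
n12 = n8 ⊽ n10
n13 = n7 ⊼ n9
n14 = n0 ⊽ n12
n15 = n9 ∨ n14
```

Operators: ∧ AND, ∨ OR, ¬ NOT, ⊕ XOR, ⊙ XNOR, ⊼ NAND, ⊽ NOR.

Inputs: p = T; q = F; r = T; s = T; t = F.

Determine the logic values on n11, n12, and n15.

n11 = F; n12 = T; n15 = T

n0 = q NOR t = F NOR F = T
n1 = t XNOR s = F XNOR T = F
n2 = n0 OR p = T OR T = T
n3 = n0 XOR s = T XOR T = F
n4 = n2 XOR n0 = T XOR T = F
n5 = r XNOR t = T XNOR F = F
n6 = t XNOR p = F XNOR T = F
n7 = n2 XNOR s = T XNOR T = T
n8 = n5 XOR n3 = F XOR F = F
n9 = n8 NAND t = F NAND F = T
n10 = n8 AND n7 AND n1 = F AND T AND F = F
n11 = n6 XOR n4 = F XOR F = F
n12 = n8 NOR n10 = F NOR F = T
n14 = n0 NOR n12 = T NOR T = F
n15 = n9 OR n14 = T OR F = T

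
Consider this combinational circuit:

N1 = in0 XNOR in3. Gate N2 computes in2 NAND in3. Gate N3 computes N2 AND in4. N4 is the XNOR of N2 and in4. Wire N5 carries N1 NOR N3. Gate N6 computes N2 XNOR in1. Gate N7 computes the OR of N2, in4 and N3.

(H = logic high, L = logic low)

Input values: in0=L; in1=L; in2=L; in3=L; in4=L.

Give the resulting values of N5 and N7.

N1 = in0 XNOR in3 = L XNOR L = H
N2 = in2 NAND in3 = L NAND L = H
N3 = N2 AND in4 = H AND L = L
N5 = N1 NOR N3 = H NOR L = L
N7 = N2 OR in4 OR N3 = H OR L OR L = H

N5 = L; N7 = H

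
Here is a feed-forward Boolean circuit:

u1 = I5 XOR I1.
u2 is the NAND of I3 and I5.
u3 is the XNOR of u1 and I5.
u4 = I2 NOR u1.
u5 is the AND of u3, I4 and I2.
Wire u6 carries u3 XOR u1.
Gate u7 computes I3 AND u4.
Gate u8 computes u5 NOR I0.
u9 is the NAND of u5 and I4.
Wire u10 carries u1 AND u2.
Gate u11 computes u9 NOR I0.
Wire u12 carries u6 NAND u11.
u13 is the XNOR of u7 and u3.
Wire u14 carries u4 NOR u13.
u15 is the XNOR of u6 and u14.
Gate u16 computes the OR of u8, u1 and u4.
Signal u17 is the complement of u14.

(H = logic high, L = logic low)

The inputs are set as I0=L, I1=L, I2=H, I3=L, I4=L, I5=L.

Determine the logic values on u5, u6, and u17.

u1 = I5 XOR I1 = L XOR L = L
u3 = u1 XNOR I5 = L XNOR L = H
u4 = I2 NOR u1 = H NOR L = L
u5 = u3 AND I4 AND I2 = H AND L AND H = L
u6 = u3 XOR u1 = H XOR L = H
u7 = I3 AND u4 = L AND L = L
u13 = u7 XNOR u3 = L XNOR H = L
u14 = u4 NOR u13 = L NOR L = H
u17 = NOT u14 = NOT H = L

u5 = L, u6 = H, u17 = L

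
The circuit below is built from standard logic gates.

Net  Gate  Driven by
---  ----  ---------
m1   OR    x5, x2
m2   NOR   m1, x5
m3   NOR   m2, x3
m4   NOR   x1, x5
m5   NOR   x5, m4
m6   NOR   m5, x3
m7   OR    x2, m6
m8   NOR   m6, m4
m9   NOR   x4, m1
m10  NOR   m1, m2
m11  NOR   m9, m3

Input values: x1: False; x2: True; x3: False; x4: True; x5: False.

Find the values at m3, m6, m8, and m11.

m3 = True; m6 = True; m8 = False; m11 = False

m1 = x5 OR x2 = False OR True = True
m2 = m1 NOR x5 = True NOR False = False
m3 = m2 NOR x3 = False NOR False = True
m4 = x1 NOR x5 = False NOR False = True
m5 = x5 NOR m4 = False NOR True = False
m6 = m5 NOR x3 = False NOR False = True
m8 = m6 NOR m4 = True NOR True = False
m9 = x4 NOR m1 = True NOR True = False
m11 = m9 NOR m3 = False NOR True = False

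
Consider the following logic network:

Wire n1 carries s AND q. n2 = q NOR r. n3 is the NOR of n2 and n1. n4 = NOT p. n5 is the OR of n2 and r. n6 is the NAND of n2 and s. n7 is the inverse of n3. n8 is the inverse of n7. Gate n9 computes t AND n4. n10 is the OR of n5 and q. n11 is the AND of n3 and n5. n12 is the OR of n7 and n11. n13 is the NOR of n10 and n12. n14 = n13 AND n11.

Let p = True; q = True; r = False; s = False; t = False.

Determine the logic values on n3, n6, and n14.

n1 = s AND q = False AND True = False
n2 = q NOR r = True NOR False = False
n3 = n2 NOR n1 = False NOR False = True
n5 = n2 OR r = False OR False = False
n6 = n2 NAND s = False NAND False = True
n7 = NOT n3 = NOT True = False
n10 = n5 OR q = False OR True = True
n11 = n3 AND n5 = True AND False = False
n12 = n7 OR n11 = False OR False = False
n13 = n10 NOR n12 = True NOR False = False
n14 = n13 AND n11 = False AND False = False

n3 = True, n6 = True, n14 = False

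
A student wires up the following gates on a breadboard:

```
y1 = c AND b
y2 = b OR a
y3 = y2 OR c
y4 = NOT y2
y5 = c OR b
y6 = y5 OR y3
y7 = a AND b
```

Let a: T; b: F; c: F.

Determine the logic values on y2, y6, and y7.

y2 = T; y6 = T; y7 = F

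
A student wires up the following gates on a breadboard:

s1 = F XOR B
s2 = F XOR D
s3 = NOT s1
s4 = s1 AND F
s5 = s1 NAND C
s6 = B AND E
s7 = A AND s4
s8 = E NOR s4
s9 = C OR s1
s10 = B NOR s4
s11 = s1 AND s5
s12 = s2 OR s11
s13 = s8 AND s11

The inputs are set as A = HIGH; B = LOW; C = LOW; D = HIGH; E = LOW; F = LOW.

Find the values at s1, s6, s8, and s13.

s1 = F XOR B = LOW XOR LOW = LOW
s4 = s1 AND F = LOW AND LOW = LOW
s5 = s1 NAND C = LOW NAND LOW = HIGH
s6 = B AND E = LOW AND LOW = LOW
s8 = E NOR s4 = LOW NOR LOW = HIGH
s11 = s1 AND s5 = LOW AND HIGH = LOW
s13 = s8 AND s11 = HIGH AND LOW = LOW

s1 = LOW; s6 = LOW; s8 = HIGH; s13 = LOW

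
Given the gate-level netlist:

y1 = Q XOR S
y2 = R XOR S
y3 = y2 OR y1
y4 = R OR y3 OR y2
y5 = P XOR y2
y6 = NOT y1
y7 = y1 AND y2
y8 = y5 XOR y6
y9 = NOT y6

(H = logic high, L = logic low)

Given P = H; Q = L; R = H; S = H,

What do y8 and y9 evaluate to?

y8 = H, y9 = H

y1 = Q XOR S = L XOR H = H
y2 = R XOR S = H XOR H = L
y5 = P XOR y2 = H XOR L = H
y6 = NOT y1 = NOT H = L
y8 = y5 XOR y6 = H XOR L = H
y9 = NOT y6 = NOT L = H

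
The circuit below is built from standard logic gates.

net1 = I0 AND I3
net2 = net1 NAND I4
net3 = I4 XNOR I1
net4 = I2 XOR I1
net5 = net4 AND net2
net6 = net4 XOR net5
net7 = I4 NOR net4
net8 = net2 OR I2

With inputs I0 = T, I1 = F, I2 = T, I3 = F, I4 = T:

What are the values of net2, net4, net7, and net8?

net1 = I0 AND I3 = T AND F = F
net2 = net1 NAND I4 = F NAND T = T
net4 = I2 XOR I1 = T XOR F = T
net7 = I4 NOR net4 = T NOR T = F
net8 = net2 OR I2 = T OR T = T

net2 = T, net4 = T, net7 = F, net8 = T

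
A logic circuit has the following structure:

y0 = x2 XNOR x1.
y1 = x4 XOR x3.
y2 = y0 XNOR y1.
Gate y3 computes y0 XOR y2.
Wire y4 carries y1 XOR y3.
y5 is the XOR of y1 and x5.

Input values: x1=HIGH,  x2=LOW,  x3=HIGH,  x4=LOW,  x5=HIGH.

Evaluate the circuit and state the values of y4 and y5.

y0 = x2 XNOR x1 = LOW XNOR HIGH = LOW
y1 = x4 XOR x3 = LOW XOR HIGH = HIGH
y2 = y0 XNOR y1 = LOW XNOR HIGH = LOW
y3 = y0 XOR y2 = LOW XOR LOW = LOW
y4 = y1 XOR y3 = HIGH XOR LOW = HIGH
y5 = y1 XOR x5 = HIGH XOR HIGH = LOW

y4 = HIGH; y5 = LOW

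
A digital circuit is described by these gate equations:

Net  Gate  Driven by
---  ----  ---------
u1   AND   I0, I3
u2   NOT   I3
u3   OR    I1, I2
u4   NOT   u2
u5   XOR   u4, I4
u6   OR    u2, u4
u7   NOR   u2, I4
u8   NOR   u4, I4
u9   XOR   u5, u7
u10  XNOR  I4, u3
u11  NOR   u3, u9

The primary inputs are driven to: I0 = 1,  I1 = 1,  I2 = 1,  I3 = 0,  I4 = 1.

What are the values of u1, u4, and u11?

u1 = 0, u4 = 0, u11 = 0

u1 = I0 AND I3 = 1 AND 0 = 0
u2 = NOT I3 = NOT 0 = 1
u3 = I1 OR I2 = 1 OR 1 = 1
u4 = NOT u2 = NOT 1 = 0
u5 = u4 XOR I4 = 0 XOR 1 = 1
u7 = u2 NOR I4 = 1 NOR 1 = 0
u9 = u5 XOR u7 = 1 XOR 0 = 1
u11 = u3 NOR u9 = 1 NOR 1 = 0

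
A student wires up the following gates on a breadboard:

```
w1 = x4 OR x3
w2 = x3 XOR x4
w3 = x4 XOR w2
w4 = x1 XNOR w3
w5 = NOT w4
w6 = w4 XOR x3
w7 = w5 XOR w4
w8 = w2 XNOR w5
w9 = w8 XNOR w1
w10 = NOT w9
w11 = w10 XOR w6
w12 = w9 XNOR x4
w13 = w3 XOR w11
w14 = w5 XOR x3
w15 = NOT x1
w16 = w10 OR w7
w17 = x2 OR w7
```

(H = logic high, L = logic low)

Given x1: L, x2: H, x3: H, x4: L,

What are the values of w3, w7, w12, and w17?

w3 = H, w7 = H, w12 = L, w17 = H

w1 = x4 OR x3 = L OR H = H
w2 = x3 XOR x4 = H XOR L = H
w3 = x4 XOR w2 = L XOR H = H
w4 = x1 XNOR w3 = L XNOR H = L
w5 = NOT w4 = NOT L = H
w7 = w5 XOR w4 = H XOR L = H
w8 = w2 XNOR w5 = H XNOR H = H
w9 = w8 XNOR w1 = H XNOR H = H
w12 = w9 XNOR x4 = H XNOR L = L
w17 = x2 OR w7 = H OR H = H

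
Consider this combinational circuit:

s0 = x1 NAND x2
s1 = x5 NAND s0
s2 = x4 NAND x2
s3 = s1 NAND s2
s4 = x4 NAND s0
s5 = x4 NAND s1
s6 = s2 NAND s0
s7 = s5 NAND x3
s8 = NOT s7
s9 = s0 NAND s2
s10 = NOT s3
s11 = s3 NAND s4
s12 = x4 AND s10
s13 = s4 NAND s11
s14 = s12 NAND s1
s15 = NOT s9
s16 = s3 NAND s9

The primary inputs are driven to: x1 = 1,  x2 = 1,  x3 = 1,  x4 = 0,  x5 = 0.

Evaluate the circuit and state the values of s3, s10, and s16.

s0 = x1 NAND x2 = 1 NAND 1 = 0
s1 = x5 NAND s0 = 0 NAND 0 = 1
s2 = x4 NAND x2 = 0 NAND 1 = 1
s3 = s1 NAND s2 = 1 NAND 1 = 0
s9 = s0 NAND s2 = 0 NAND 1 = 1
s10 = NOT s3 = NOT 0 = 1
s16 = s3 NAND s9 = 0 NAND 1 = 1

s3 = 0  s10 = 1  s16 = 1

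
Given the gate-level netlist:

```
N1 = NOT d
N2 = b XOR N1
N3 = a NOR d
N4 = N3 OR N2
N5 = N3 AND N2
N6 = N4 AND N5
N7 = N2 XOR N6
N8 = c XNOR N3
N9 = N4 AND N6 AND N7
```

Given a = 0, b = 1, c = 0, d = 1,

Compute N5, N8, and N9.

N5 = 0  N8 = 1  N9 = 0

N1 = NOT d = NOT 1 = 0
N2 = b XOR N1 = 1 XOR 0 = 1
N3 = a NOR d = 0 NOR 1 = 0
N4 = N3 OR N2 = 0 OR 1 = 1
N5 = N3 AND N2 = 0 AND 1 = 0
N6 = N4 AND N5 = 1 AND 0 = 0
N7 = N2 XOR N6 = 1 XOR 0 = 1
N8 = c XNOR N3 = 0 XNOR 0 = 1
N9 = N4 AND N6 AND N7 = 1 AND 0 AND 1 = 0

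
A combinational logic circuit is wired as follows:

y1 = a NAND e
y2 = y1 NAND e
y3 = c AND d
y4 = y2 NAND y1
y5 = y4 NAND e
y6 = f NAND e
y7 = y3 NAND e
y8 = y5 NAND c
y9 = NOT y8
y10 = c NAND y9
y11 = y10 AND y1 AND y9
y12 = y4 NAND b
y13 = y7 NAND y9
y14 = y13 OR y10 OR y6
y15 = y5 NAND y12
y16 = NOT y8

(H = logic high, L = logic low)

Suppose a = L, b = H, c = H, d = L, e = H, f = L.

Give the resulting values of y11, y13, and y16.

y1 = a NAND e = L NAND H = H
y2 = y1 NAND e = H NAND H = L
y3 = c AND d = H AND L = L
y4 = y2 NAND y1 = L NAND H = H
y5 = y4 NAND e = H NAND H = L
y7 = y3 NAND e = L NAND H = H
y8 = y5 NAND c = L NAND H = H
y9 = NOT y8 = NOT H = L
y10 = c NAND y9 = H NAND L = H
y11 = y10 AND y1 AND y9 = H AND H AND L = L
y13 = y7 NAND y9 = H NAND L = H
y16 = NOT y8 = NOT H = L

y11 = L, y13 = H, y16 = L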